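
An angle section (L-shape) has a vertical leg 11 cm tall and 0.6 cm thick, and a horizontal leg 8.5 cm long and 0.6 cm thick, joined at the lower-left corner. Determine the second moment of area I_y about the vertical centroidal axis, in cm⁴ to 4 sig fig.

Break the section into simple shapes (no overlaps), measuring from the bottom-left corner of the bounding box.
Vertical leg: 0.6 × 11, A = 6.6 cm², x = 0.3 cm, Ī = 0.198 cm⁴.
Horizontal leg (remainder): 7.9 × 0.6, A = 4.74 cm², x = 4.55 cm, Ī = 24.652 cm⁴.
Centroid: x̄ = ΣA·x / ΣA = 2.07646 cm.
Transfer each piece to the vertical centroidal axis using Ī + A·d² with d = x − 2.07646:
  vertical leg: d = -1.77646 cm → contributes +21.0262 cm⁴
  horizontal leg (remainder): d = 2.47354 cm → contributes +53.6533 cm⁴
Total I = 74.6795 cm⁴.

I_y ≈ 74.68 cm⁴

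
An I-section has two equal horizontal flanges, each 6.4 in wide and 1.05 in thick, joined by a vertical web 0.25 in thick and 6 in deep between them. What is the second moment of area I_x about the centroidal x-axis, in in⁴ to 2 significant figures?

I_x ≈ 170 in⁴

Treat the section as a set of non-overlapping primitives; coordinates are from the bounding-box lower-left.
Bottom flange: 6.4 × 1.05, A = 6.72 in², y = 0.525 in, Ī = 0.6174 in⁴.
Web: 0.25 × 6, A = 1.5 in², y = 4.05 in, Ī = 4.5 in⁴.
Top flange: 6.4 × 1.05, A = 6.72 in², y = 7.575 in, Ī = 0.6174 in⁴.
By symmetry the centroid is at mid-height, ȳ = 4.05 in.
Transfer each piece to the centroidal x-axis using Ī + A·d² with d = y − 4.05:
  bottom flange: d = -3.525 in → contributes +84.12 in⁴
  web: d = 0 in → contributes +4.5 in⁴
  top flange: d = 3.525 in → contributes +84.12 in⁴
Total I = 172.7 in⁴.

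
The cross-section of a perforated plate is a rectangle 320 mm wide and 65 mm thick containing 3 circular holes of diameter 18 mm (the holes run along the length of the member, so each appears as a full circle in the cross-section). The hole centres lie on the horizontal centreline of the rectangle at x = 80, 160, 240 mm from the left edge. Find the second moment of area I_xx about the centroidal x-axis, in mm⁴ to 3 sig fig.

I_xx ≈ 7.31 × 10⁶ mm⁴

Treat the section as a set of non-overlapping primitives; coordinates are from the bounding-box lower-left.
Plate: 320 × 65, A = 20 800 mm², y = 32.5 mm, Ī = 7 323 333 mm⁴.
Hole 1 (subtracted): ⌀18, A = 254.47 mm², y = 32.5 mm, Ī = 5 153 mm⁴.
Hole 2 (subtracted): ⌀18, A = 254.47 mm², y = 32.5 mm, Ī = 5 153 mm⁴.
Hole 3 (subtracted): ⌀18, A = 254.47 mm², y = 32.5 mm, Ī = 5 153 mm⁴.
By symmetry the centroid is at mid-height, ȳ = 32.5 mm.
All pieces are centred on the centroidal x-axis, so I = ΣĪ (holes subtracted) = 7 307 874 mm⁴.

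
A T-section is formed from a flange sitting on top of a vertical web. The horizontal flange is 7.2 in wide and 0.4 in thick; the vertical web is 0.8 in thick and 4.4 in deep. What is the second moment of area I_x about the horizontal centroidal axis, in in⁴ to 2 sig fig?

Decompose the section into non-overlapping parts with the origin at the bottom-left of its bounding rectangle.
Flange: 7.2 × 0.4, A = 2.88 in², y = 4.6 in, Ī = 0.0384 in⁴.
Web: 0.8 × 4.4, A = 3.52 in², y = 2.2 in, Ī = 5.679 in⁴.
Centroid: ȳ = ΣA·y / ΣA = 3.28 in.
Transfer each piece to the horizontal centroidal axis using Ī + A·d² with d = y − 3.28:
  flange: d = 1.32 in → contributes +5.057 in⁴
  web: d = -1.08 in → contributes +9.785 in⁴
Total I = 14.84 in⁴.

I_x ≈ 15 in⁴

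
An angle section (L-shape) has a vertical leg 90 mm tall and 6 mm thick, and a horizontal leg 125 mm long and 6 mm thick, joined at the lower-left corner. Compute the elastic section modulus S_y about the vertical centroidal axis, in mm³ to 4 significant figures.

Split into non-overlapping primitives; take the origin at the lower-left of the bounding box.
Vertical leg: 6 × 90, A = 540 mm², x = 3 mm, Ī = 1 620 mm⁴.
Horizontal leg (remainder): 119 × 6, A = 714 mm², x = 65.5 mm, Ī = 842 580 mm⁴.
Centroid: x̄ = ΣA·x / ΣA = 38.5861 mm.
Transfer each piece to the vertical centroidal axis using Ī + A·d² with d = x − 38.5861:
  vertical leg: d = -35.5861 mm → contributes +685 461 mm⁴
  horizontal leg (remainder): d = 26.9139 mm → contributes +1 359 770 mm⁴
Total I = 2 045 231 mm⁴.
Extreme fibre distance c = 86.4139 mm; S = I/c = 23667.9 mm³.

S_y ≈ 2.367 × 10⁴ mm³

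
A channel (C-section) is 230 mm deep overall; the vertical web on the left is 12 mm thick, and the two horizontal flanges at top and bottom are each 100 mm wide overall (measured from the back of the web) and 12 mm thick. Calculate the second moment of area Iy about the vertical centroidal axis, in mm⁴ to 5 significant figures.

Iy ≈ 4.3872 × 10⁶ mm⁴

Decompose the section into non-overlapping parts with the origin at the bottom-left of its bounding rectangle.
Web: 12 × 230, A = 2 760 mm², x = 6 mm, Ī = 33 120 mm⁴.
Top flange (beyond web): 88 × 12, A = 1 056 mm², x = 56 mm, Ī = 681 472 mm⁴.
Bottom flange (beyond web): 88 × 12, A = 1 056 mm², x = 56 mm, Ī = 681 472 mm⁴.
Centroid: x̄ = ΣA·x / ΣA = 27.67488 mm.
Transfer each piece to the vertical centroidal axis using Ī + A·d² with d = x − 27.67488:
  web: d = -21.67488 mm → contributes +1 329 769 mm⁴
  top flange (beyond web): d = 28.32512 mm → contributes +1 528 714 mm⁴
  bottom flange (beyond web): d = 28.32512 mm → contributes +1 528 714 mm⁴
Total I = 4 387 197 mm⁴.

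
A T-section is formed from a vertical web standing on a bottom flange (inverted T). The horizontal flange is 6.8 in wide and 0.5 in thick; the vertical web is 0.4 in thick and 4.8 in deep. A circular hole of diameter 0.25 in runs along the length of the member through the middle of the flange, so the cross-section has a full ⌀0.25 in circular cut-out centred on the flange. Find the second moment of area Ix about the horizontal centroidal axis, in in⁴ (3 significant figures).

Ix ≈ 12.3 in⁴

Split into non-overlapping primitives; take the origin at the lower-left of the bounding box.
Flange: 6.8 × 0.5, A = 3.4 in², y = 0.25 in, Ī = 0.070833 in⁴.
Web: 0.4 × 4.8, A = 1.92 in², y = 2.9 in, Ī = 3.6864 in⁴.
Hole (subtracted): ⌀0.25, A = 0.049087 in², y = 0.25 in, Ī = 0.00019175 in⁴.
Centroid: ȳ = ΣA·y / ΣA = 1.2153 in.
Transfer each piece to the horizontal centroidal axis using Ī + A·d² with d = y − 1.2153:
  flange: d = -0.9653 in → contributes +3.239 in⁴
  web: d = 1.6847 in → contributes +9.1358 in⁴
  hole: d = -0.9653 in → contributes −0.045931 in⁴
Total I = 12.329 in⁴.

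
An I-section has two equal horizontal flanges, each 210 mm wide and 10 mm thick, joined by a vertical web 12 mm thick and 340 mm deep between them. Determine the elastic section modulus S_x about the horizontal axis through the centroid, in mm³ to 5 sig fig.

S_x ≈ 9.3313 × 10⁵ mm³

Treat the section as a set of non-overlapping primitives; coordinates are from the bounding-box lower-left.
Bottom flange: 210 × 10, A = 2 100 mm², y = 5 mm, Ī = 17 500 mm⁴.
Web: 12 × 340, A = 4 080 mm², y = 180 mm, Ī = 39 304 000 mm⁴.
Top flange: 210 × 10, A = 2 100 mm², y = 355 mm, Ī = 17 500 mm⁴.
By symmetry the centroid is at mid-height, ȳ = 180 mm.
Transfer each piece to the horizontal axis through the centroid using Ī + A·d² with d = y − 180:
  bottom flange: d = -175 mm → contributes +64 330 000 mm⁴
  web: d = 0 mm → contributes +39 304 000 mm⁴
  top flange: d = 175 mm → contributes +64 330 000 mm⁴
Total I = 167 964 000 mm⁴.
Extreme fibre distance c = 180 mm; S = I/c = 933133.3 mm³.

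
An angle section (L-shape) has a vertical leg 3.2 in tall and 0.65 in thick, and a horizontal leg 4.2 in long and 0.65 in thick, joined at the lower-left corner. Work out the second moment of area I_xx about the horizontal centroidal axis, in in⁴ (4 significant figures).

Break the section into simple shapes (no overlaps), measuring from the bottom-left corner of the bounding box.
Vertical leg: 0.65 × 3.2, A = 2.08 in², y = 1.6 in, Ī = 1.77493 in⁴.
Horizontal leg (remainder): 3.55 × 0.65, A = 2.3075 in², y = 0.325 in, Ī = 0.0812432 in⁴.
Centroid: ȳ = ΣA·y / ΣA = 0.929444 in.
Transfer each piece to the horizontal centroidal axis using Ī + A·d² with d = y − 0.929444:
  vertical leg: d = 0.670556 in → contributes +2.71019 in⁴
  horizontal leg (remainder): d = -0.604444 in → contributes +0.924295 in⁴
Total I = 3.63449 in⁴.

I_xx ≈ 3.634 in⁴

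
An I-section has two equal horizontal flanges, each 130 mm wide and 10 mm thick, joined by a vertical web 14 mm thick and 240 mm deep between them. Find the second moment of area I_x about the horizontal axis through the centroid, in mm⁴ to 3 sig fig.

I_x ≈ 5.68 × 10⁷ mm⁴

Decompose the section into non-overlapping parts with the origin at the bottom-left of its bounding rectangle.
Bottom flange: 130 × 10, A = 1 300 mm², y = 5 mm, Ī = 10 833 mm⁴.
Web: 14 × 240, A = 3 360 mm², y = 130 mm, Ī = 16 128 000 mm⁴.
Top flange: 130 × 10, A = 1 300 mm², y = 255 mm, Ī = 10 833 mm⁴.
By symmetry the centroid is at mid-height, ȳ = 130 mm.
Transfer each piece to the horizontal axis through the centroid using Ī + A·d² with d = y − 130:
  bottom flange: d = -125 mm → contributes +20 323 333 mm⁴
  web: d = 0 mm → contributes +16 128 000 mm⁴
  top flange: d = 125 mm → contributes +20 323 333 mm⁴
Total I = 56 774 667 mm⁴.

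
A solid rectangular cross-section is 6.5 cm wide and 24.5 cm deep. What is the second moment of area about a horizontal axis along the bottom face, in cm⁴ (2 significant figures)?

I_base ≈ 3.2 × 10⁴ cm⁴

The section: 6.5 × 24.5, A = 159.3 cm², y = 12.25 cm, Ī = 7 966 cm⁴.
Transfer it to the base of the section using Ī + A·d² with d = y − 0:
  the section: d = 12.25 cm → contributes +31 863 cm⁴
Total I = 31 863 cm⁴.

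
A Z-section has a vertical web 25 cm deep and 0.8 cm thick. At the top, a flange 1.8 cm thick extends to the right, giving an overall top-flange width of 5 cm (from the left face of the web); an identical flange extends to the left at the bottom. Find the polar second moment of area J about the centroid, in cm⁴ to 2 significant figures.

J ≈ 3200 cm⁴

Treat the section as a set of non-overlapping primitives; coordinates are from the bounding-box lower-left.
Web: 0.8 × 25, A = 20 cm², y = 12.5 cm, Ī = 1 042 cm⁴.
Top flange (beyond web): 4.2 × 1.8, A = 7.56 cm², y = 24.1 cm, Ī = 2.041 cm⁴.
Bottom flange (beyond web): 4.2 × 1.8, A = 7.56 cm², y = 0.9 cm, Ī = 2.041 cm⁴.
Centroid: ȳ = ΣA·y / ΣA = 12.5 cm.
Transfer each piece to the centroidal x-axis using Ī + A·d² with d = y − 12.5:
  web: d = 0 cm → contributes +1 042 cm⁴
  top flange (beyond web): d = 11.6 cm → contributes +1 019 cm⁴
  bottom flange (beyond web): d = -11.6 cm → contributes +1 019 cm⁴
Total I = 3 080 cm⁴.
For the y-axis: x̄ = 4.6 cm.
Repeating about the centroidal y-axis gives I_y = 117.8 cm⁴.
Polar second moment: J = I_x + I_y = 3 198 cm⁴.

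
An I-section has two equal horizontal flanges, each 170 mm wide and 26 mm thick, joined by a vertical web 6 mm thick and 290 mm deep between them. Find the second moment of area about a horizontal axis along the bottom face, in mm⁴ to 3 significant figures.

I_base ≈ 5.43 × 10⁸ mm⁴

Decompose the section into non-overlapping parts with the origin at the bottom-left of its bounding rectangle.
Bottom flange: 170 × 26, A = 4 420 mm², y = 13 mm, Ī = 248 993 mm⁴.
Web: 6 × 290, A = 1 740 mm², y = 171 mm, Ī = 12 194 500 mm⁴.
Top flange: 170 × 26, A = 4 420 mm², y = 329 mm, Ī = 248 993 mm⁴.
Transfer each piece to the bottom edge using Ī + A·d² with d = y − 0:
  bottom flange: d = 13 mm → contributes +995 973 mm⁴
  web: d = 171 mm → contributes +63 073 840 mm⁴
  top flange: d = 329 mm → contributes +478 674 213 mm⁴
Total I = 542 744 027 mm⁴.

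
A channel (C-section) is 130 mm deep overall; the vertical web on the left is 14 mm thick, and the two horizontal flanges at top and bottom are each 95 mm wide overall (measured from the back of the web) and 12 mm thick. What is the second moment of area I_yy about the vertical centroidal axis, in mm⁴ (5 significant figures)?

Split into non-overlapping primitives; take the origin at the lower-left of the bounding box.
Web: 14 × 130, A = 1 820 mm², x = 7 mm, Ī = 29726.67 mm⁴.
Top flange (beyond web): 81 × 12, A = 972 mm², x = 54.5 mm, Ī = 531 441 mm⁴.
Bottom flange (beyond web): 81 × 12, A = 972 mm², x = 54.5 mm, Ī = 531 441 mm⁴.
Centroid: x̄ = ΣA·x / ΣA = 31.53241 mm.
Transfer each piece to the vertical centroidal axis using Ī + A·d² with d = x − 31.53241:
  web: d = -24.53241 mm → contributes +1 125 074 mm⁴
  top flange (beyond web): d = 22.96759 mm → contributes +1 044 181 mm⁴
  bottom flange (beyond web): d = 22.96759 mm → contributes +1 044 181 mm⁴
Total I = 3 213 436 mm⁴.

I_yy ≈ 3.2134 × 10⁶ mm⁴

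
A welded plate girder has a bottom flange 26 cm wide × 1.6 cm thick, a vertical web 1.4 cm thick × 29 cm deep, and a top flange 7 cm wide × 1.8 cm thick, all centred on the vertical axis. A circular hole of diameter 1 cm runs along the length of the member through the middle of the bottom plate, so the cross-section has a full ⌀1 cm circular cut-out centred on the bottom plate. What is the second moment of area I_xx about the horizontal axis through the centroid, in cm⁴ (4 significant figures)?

I_xx ≈ 1.343 × 10⁴ cm⁴

Decompose the section into non-overlapping parts with the origin at the bottom-left of its bounding rectangle.
Bottom plate: 26 × 1.6, A = 41.6 cm², y = 0.8 cm, Ī = 8.87467 cm⁴.
Web plate: 1.4 × 29, A = 40.6 cm², y = 16.1 cm, Ī = 2845.38 cm⁴.
Top plate: 7 × 1.8, A = 12.6 cm², y = 31.5 cm, Ī = 3.402 cm⁴.
Hole (subtracted): ⌀1, A = 0.785398 cm², y = 0.8 cm, Ī = 0.0490874 cm⁴.
Centroid: ȳ = ΣA·y / ΣA = 11.5217 cm.
Transfer each piece to the horizontal axis through the centroid using Ī + A·d² with d = y − 11.5217:
  bottom plate: d = -10.7217 cm → contributes +4791.03 cm⁴
  web plate: d = 4.57826 cm → contributes +3696.38 cm⁴
  top plate: d = 19.9783 cm → contributes +5032.45 cm⁴
  hole: d = -10.7217 cm → contributes −90.3351 cm⁴
Total I = 13429.5 cm⁴.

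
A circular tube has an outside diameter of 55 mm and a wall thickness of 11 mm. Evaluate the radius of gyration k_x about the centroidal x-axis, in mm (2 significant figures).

k_x ≈ 16 mm

Treat the section as a set of non-overlapping primitives; coordinates are from the bounding-box lower-left.
Outer circle: ⌀55, A = 2 376 mm², y = 27.5 mm, Ī = 449 180 mm⁴.
Bore (subtracted): ⌀33, A = 855.3 mm², y = 27.5 mm, Ī = 58 214 mm⁴.
By symmetry the centroid is at mid-height, ȳ = 27.5 mm.
All pieces are centred on the centroidal x-axis, so I = ΣĪ (holes subtracted) = 390 966 mm⁴.
Radius of gyration: k = √(I/A) = √(390 966 / 1 521) = 16.04 mm.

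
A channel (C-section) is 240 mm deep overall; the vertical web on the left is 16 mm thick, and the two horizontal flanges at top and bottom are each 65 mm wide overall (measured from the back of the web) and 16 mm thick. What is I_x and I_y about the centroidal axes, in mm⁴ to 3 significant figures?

I_x ≈ 3.81 × 10⁷ mm⁴, I_y ≈ 1.57 × 10⁶ mm⁴

Treat the section as a set of non-overlapping primitives; coordinates are from the bounding-box lower-left.
Web: 16 × 240, A = 3 840 mm², y = 120 mm, Ī = 18 432 000 mm⁴.
Top flange (beyond web): 49 × 16, A = 784 mm², y = 232 mm, Ī = 16 725 mm⁴.
Bottom flange (beyond web): 49 × 16, A = 784 mm², y = 8 mm, Ī = 16 725 mm⁴.
By symmetry the centroid is at mid-height, ȳ = 120 mm.
Transfer each piece to the centroidal x-axis using Ī + A·d² with d = y − 120:
  web: d = 0 mm → contributes +18 432 000 mm⁴
  top flange (beyond web): d = 112 mm → contributes +9 851 221 mm⁴
  bottom flange (beyond web): d = -112 mm → contributes +9 851 221 mm⁴
Total I = 38 134 443 mm⁴.
For the y-axis: x̄ = 17.423 mm.
Repeating about the centroidal y-axis gives I_y = 1 571 651 mm⁴.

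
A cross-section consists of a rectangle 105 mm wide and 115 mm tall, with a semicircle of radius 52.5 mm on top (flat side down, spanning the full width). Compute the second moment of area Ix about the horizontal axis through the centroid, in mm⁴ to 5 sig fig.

Treat the section as a set of non-overlapping primitives; coordinates are from the bounding-box lower-left.
Rectangular body: 105 × 115, A = 12 075 mm², y = 57.5 mm, Ī = 13 307 656 mm⁴.
Semicircular cap: semicircle r = 52.5, A = 4329.507 mm², y = 137.2817 mm, Ī = 833814.2 mm⁴.
Centroid: ȳ = ΣA·y / ΣA = 78.55613 mm.
Transfer each piece to the horizontal axis through the centroid using Ī + A·d² with d = y − 78.55613:
  rectangular body: d = -21.05613 mm → contributes +18 661 235 mm⁴
  semicircular cap: d = 58.72556 mm → contributes +15 764 951 mm⁴
Total I = 34 426 186 mm⁴.

Ix ≈ 3.4426 × 10⁷ mm⁴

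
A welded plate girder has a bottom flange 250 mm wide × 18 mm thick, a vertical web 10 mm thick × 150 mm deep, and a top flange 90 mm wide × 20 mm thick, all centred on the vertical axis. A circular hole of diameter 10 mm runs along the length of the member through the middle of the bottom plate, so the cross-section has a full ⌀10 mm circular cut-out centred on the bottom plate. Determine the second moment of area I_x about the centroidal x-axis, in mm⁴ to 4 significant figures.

I_x ≈ 4.102 × 10⁷ mm⁴

Treat the section as a set of non-overlapping primitives; coordinates are from the bounding-box lower-left.
Bottom plate: 250 × 18, A = 4 500 mm², y = 9 mm, Ī = 121 500 mm⁴.
Web plate: 10 × 150, A = 1 500 mm², y = 93 mm, Ī = 2 812 500 mm⁴.
Top plate: 90 × 20, A = 1 800 mm², y = 178 mm, Ī = 60 000 mm⁴.
Hole (subtracted): ⌀10, A = 78.5398 mm², y = 9 mm, Ī = 490.874 mm⁴.
Centroid: ȳ = ΣA·y / ΣA = 64.7149 mm.
Transfer each piece to the centroidal x-axis using Ī + A·d² with d = y − 64.7149:
  bottom plate: d = -55.7149 mm → contributes +14 090 151 mm⁴
  web plate: d = 28.2851 mm → contributes +4 012 575 mm⁴
  top plate: d = 113.285 mm → contributes +23 160 345 mm⁴
  hole: d = -55.7149 mm → contributes −244 290 mm⁴
Total I = 41 018 780 mm⁴.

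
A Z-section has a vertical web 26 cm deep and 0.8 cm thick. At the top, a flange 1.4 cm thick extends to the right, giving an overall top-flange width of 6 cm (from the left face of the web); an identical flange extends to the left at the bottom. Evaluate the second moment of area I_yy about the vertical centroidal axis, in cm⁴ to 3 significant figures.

I_yy ≈ 165 cm⁴

Split into non-overlapping primitives; take the origin at the lower-left of the bounding box.
Web: 0.8 × 26, A = 20.8 cm², x = 5.6 cm, Ī = 1.1093 cm⁴.
Top flange (beyond web): 5.2 × 1.4, A = 7.28 cm², x = 8.6 cm, Ī = 16.404 cm⁴.
Bottom flange (beyond web): 5.2 × 1.4, A = 7.28 cm², x = 2.6 cm, Ī = 16.404 cm⁴.
Centroid: x̄ = ΣA·x / ΣA = 5.6 cm.
Transfer each piece to the vertical centroidal axis using Ī + A·d² with d = x − 5.6:
  web: d = 0 cm → contributes +1.1093 cm⁴
  top flange (beyond web): d = 3 cm → contributes +81.924 cm⁴
  bottom flange (beyond web): d = -3 cm → contributes +81.924 cm⁴
Total I = 164.96 cm⁴.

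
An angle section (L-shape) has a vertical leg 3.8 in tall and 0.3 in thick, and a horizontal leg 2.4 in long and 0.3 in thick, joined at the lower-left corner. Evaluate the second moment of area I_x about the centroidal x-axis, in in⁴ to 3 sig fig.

I_x ≈ 2.62 in⁴

Decompose the section into non-overlapping parts with the origin at the bottom-left of its bounding rectangle.
Vertical leg: 0.3 × 3.8, A = 1.14 in², y = 1.9 in, Ī = 1.3718 in⁴.
Horizontal leg (remainder): 2.1 × 0.3, A = 0.63 in², y = 0.15 in, Ī = 0.004725 in⁴.
Centroid: ȳ = ΣA·y / ΣA = 1.2771 in.
Transfer each piece to the centroidal x-axis using Ī + A·d² with d = y − 1.2771:
  vertical leg: d = 0.62288 in → contributes +1.8141 in⁴
  horizontal leg (remainder): d = -1.1271 in → contributes +0.80507 in⁴
Total I = 2.6192 in⁴.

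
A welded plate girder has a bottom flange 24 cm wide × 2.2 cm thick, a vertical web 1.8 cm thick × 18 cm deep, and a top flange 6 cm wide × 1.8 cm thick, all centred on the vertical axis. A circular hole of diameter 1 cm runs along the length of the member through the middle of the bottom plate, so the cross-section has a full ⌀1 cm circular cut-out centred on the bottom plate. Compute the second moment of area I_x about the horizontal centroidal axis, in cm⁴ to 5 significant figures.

Treat the section as a set of non-overlapping primitives; coordinates are from the bounding-box lower-left.
Bottom plate: 24 × 2.2, A = 52.8 cm², y = 1.1 cm, Ī = 21.296 cm⁴.
Web plate: 1.8 × 18, A = 32.4 cm², y = 11.2 cm, Ī = 874.8 cm⁴.
Top plate: 6 × 1.8, A = 10.8 cm², y = 21.1 cm, Ī = 2.916 cm⁴.
Hole (subtracted): ⌀1, A = 0.7853982 cm², y = 1.1 cm, Ī = 0.04908739 cm⁴.
Centroid: ȳ = ΣA·y / ΣA = 6.805427 cm.
Transfer each piece to the horizontal centroidal axis using Ī + A·d² with d = y − 6.805427:
  bottom plate: d = -5.705427 cm → contributes +1740.036 cm⁴
  web plate: d = 4.394573 cm → contributes +1500.517 cm⁴
  top plate: d = 14.29457 cm → contributes +2209.732 cm⁴
  hole: d = -5.705427 cm → contributes −25.61529 cm⁴
Total I = 5424.671 cm⁴.

I_x ≈ 5424.7 cm⁴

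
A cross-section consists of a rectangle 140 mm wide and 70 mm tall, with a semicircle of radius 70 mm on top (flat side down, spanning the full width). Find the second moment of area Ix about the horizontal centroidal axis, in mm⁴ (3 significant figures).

Treat the section as a set of non-overlapping primitives; coordinates are from the bounding-box lower-left.
Rectangular body: 140 × 70, A = 9 800 mm², y = 35 mm, Ī = 4 001 667 mm⁴.
Semicircular cap: semicircle r = 70, A = 7696.9 mm², y = 99.709 mm, Ī = 2 635 265 mm⁴.
Centroid: ȳ = ΣA·y / ΣA = 63.466 mm.
Transfer each piece to the horizontal centroidal axis using Ī + A·d² with d = y − 63.466:
  rectangular body: d = -28.466 mm → contributes +11 942 462 mm⁴
  semicircular cap: d = 36.243 mm → contributes +12 745 799 mm⁴
Total I = 24 688 262 mm⁴.

Ix ≈ 2.47 × 10⁷ mm⁴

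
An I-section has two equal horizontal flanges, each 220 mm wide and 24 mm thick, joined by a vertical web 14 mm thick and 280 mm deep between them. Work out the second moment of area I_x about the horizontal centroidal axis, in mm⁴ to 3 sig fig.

I_x ≈ 2.70 × 10⁸ mm⁴

Break the section into simple shapes (no overlaps), measuring from the bottom-left corner of the bounding box.
Bottom flange: 220 × 24, A = 5 280 mm², y = 12 mm, Ī = 253 440 mm⁴.
Web: 14 × 280, A = 3 920 mm², y = 164 mm, Ī = 25 610 667 mm⁴.
Top flange: 220 × 24, A = 5 280 mm², y = 316 mm, Ī = 253 440 mm⁴.
By symmetry the centroid is at mid-height, ȳ = 164 mm.
Transfer each piece to the horizontal centroidal axis using Ī + A·d² with d = y − 164:
  bottom flange: d = -152 mm → contributes +122 242 560 mm⁴
  web: d = 0 mm → contributes +25 610 667 mm⁴
  top flange: d = 152 mm → contributes +122 242 560 mm⁴
Total I = 270 095 787 mm⁴.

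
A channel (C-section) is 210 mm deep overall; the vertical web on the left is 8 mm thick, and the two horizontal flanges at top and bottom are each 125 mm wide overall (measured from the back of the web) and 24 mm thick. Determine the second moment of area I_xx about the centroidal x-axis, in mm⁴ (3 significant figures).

Break the section into simple shapes (no overlaps), measuring from the bottom-left corner of the bounding box.
Web: 8 × 210, A = 1 680 mm², y = 105 mm, Ī = 6 174 000 mm⁴.
Top flange (beyond web): 117 × 24, A = 2 808 mm², y = 198 mm, Ī = 134 784 mm⁴.
Bottom flange (beyond web): 117 × 24, A = 2 808 mm², y = 12 mm, Ī = 134 784 mm⁴.
By symmetry the centroid is at mid-height, ȳ = 105 mm.
Transfer each piece to the centroidal x-axis using Ī + A·d² with d = y − 105:
  web: d = 0 mm → contributes +6 174 000 mm⁴
  top flange (beyond web): d = 93 mm → contributes +24 421 176 mm⁴
  bottom flange (beyond web): d = -93 mm → contributes +24 421 176 mm⁴
Total I = 55 016 352 mm⁴.

I_xx ≈ 5.50 × 10⁷ mm⁴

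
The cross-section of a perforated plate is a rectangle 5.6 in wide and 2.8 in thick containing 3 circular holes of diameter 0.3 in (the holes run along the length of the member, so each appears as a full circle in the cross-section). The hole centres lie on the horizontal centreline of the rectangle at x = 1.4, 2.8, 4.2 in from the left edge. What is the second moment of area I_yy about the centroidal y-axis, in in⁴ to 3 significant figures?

Break the section into simple shapes (no overlaps), measuring from the bottom-left corner of the bounding box.
Plate: 5.6 × 2.8, A = 15.68 in², x = 2.8 in, Ī = 40.977 in⁴.
Hole 1 (subtracted): ⌀0.3, A = 0.070686 in², x = 1.4 in, Ī = 0.00039761 in⁴.
Hole 2 (subtracted): ⌀0.3, A = 0.070686 in², x = 2.8 in, Ī = 0.00039761 in⁴.
Hole 3 (subtracted): ⌀0.3, A = 0.070686 in², x = 4.2 in, Ī = 0.00039761 in⁴.
By symmetry the centroid is at mid-width, x̄ = 2.8 in.
Transfer each piece to the centroidal y-axis using Ī + A·d² with d = x − 2.8:
  plate: d = 0 in → contributes +40.977 in⁴
  hole 1: d = -1.4 in → contributes −0.13894 in⁴
  hole 2: d = 0 in → contributes −0.00039761 in⁴
  hole 3: d = 1.4 in → contributes −0.13894 in⁴
Total I = 40.699 in⁴.

I_yy ≈ 40.7 in⁴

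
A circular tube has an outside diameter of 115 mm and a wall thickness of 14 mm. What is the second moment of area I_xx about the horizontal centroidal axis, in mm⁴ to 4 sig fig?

I_xx ≈ 5.773 × 10⁶ mm⁴

Decompose the section into non-overlapping parts with the origin at the bottom-left of its bounding rectangle.
Outer circle: ⌀115, A = 10386.9 mm², y = 57.5 mm, Ī = 8 585 414 mm⁴.
Bore (subtracted): ⌀87, A = 5944.68 mm², y = 57.5 mm, Ī = 2 812 205 mm⁴.
By symmetry the centroid is at mid-height, ȳ = 57.5 mm.
All pieces are centred on the horizontal centroidal axis, so I = ΣĪ (holes subtracted) = 5 773 210 mm⁴.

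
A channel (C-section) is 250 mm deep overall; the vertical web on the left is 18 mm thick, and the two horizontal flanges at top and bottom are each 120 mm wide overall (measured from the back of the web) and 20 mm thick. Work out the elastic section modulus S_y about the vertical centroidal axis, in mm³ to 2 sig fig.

S_y ≈ 1.4 × 10⁵ mm³

Decompose the section into non-overlapping parts with the origin at the bottom-left of its bounding rectangle.
Web: 18 × 250, A = 4 500 mm², x = 9 mm, Ī = 121 500 mm⁴.
Top flange (beyond web): 102 × 20, A = 2 040 mm², x = 69 mm, Ī = 1 768 680 mm⁴.
Bottom flange (beyond web): 102 × 20, A = 2 040 mm², x = 69 mm, Ī = 1 768 680 mm⁴.
Centroid: x̄ = ΣA·x / ΣA = 37.53 mm.
Transfer each piece to the vertical centroidal axis using Ī + A·d² with d = x − 37.53:
  web: d = -28.53 mm → contributes +3 784 701 mm⁴
  top flange (beyond web): d = 31.47 mm → contributes +3 788 828 mm⁴
  bottom flange (beyond web): d = 31.47 mm → contributes +3 788 828 mm⁴
Total I = 11 362 357 mm⁴.
Extreme fibre distance c = 82.47 mm; S = I/c = 137 778 mm³.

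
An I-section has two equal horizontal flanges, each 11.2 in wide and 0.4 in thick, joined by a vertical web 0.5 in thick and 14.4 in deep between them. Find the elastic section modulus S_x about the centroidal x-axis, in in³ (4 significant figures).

Treat the section as a set of non-overlapping primitives; coordinates are from the bounding-box lower-left.
Bottom flange: 11.2 × 0.4, A = 4.48 in², y = 0.2 in, Ī = 0.0597333 in⁴.
Web: 0.5 × 14.4, A = 7.2 in², y = 7.6 in, Ī = 124.416 in⁴.
Top flange: 11.2 × 0.4, A = 4.48 in², y = 15 in, Ī = 0.0597333 in⁴.
By symmetry the centroid is at mid-height, ȳ = 7.6 in.
Transfer each piece to the centroidal x-axis using Ī + A·d² with d = y − 7.6:
  bottom flange: d = -7.4 in → contributes +245.385 in⁴
  web: d = 0 in → contributes +124.416 in⁴
  top flange: d = 7.4 in → contributes +245.385 in⁴
Total I = 615.185 in⁴.
Extreme fibre distance c = 7.6 in; S = I/c = 80.9454 in³.

S_x ≈ 80.95 in³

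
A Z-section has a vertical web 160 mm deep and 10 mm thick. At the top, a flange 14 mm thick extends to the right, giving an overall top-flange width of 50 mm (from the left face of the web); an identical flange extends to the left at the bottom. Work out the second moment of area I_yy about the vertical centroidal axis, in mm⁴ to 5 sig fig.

I_yy ≈ 8.6267 × 10⁵ mm⁴

Break the section into simple shapes (no overlaps), measuring from the bottom-left corner of the bounding box.
Web: 10 × 160, A = 1 600 mm², x = 45 mm, Ī = 13333.33 mm⁴.
Top flange (beyond web): 40 × 14, A = 560 mm², x = 70 mm, Ī = 74666.67 mm⁴.
Bottom flange (beyond web): 40 × 14, A = 560 mm², x = 20 mm, Ī = 74666.67 mm⁴.
Centroid: x̄ = ΣA·x / ΣA = 45 mm.
Transfer each piece to the vertical centroidal axis using Ī + A·d² with d = x − 45:
  web: d = 0 mm → contributes +13333.33 mm⁴
  top flange (beyond web): d = 25 mm → contributes +424666.7 mm⁴
  bottom flange (beyond web): d = -25 mm → contributes +424666.7 mm⁴
Total I = 862666.7 mm⁴.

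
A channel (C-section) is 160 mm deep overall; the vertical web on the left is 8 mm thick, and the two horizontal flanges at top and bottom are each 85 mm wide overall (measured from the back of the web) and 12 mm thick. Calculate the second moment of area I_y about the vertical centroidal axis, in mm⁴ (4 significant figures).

I_y ≈ 2.286 × 10⁶ mm⁴

Split into non-overlapping primitives; take the origin at the lower-left of the bounding box.
Web: 8 × 160, A = 1 280 mm², x = 4 mm, Ī = 6826.67 mm⁴.
Top flange (beyond web): 77 × 12, A = 924 mm², x = 46.5 mm, Ī = 456 533 mm⁴.
Bottom flange (beyond web): 77 × 12, A = 924 mm², x = 46.5 mm, Ī = 456 533 mm⁴.
Centroid: x̄ = ΣA·x / ΣA = 29.1087 mm.
Transfer each piece to the vertical centroidal axis using Ī + A·d² with d = x − 29.1087:
  web: d = -25.1087 mm → contributes +813 798 mm⁴
  top flange (beyond web): d = 17.3913 mm → contributes +736 004 mm⁴
  bottom flange (beyond web): d = 17.3913 mm → contributes +736 004 mm⁴
Total I = 2 285 806 mm⁴.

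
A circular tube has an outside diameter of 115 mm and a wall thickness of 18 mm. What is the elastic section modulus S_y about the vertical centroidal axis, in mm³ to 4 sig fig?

Break the section into simple shapes (no overlaps), measuring from the bottom-left corner of the bounding box.
Outer circle: ⌀115, A = 10386.9 mm², x = 57.5 mm, Ī = 8 585 414 mm⁴.
Bore (subtracted): ⌀79, A = 4901.67 mm², x = 57.5 mm, Ī = 1 911 958 mm⁴.
By symmetry the centroid is at mid-width, x̄ = 57.5 mm.
All pieces are centred on the vertical centroidal axis, so I = ΣĪ (holes subtracted) = 6 673 457 mm⁴.
Extreme fibre distance c = 57.5 mm; S = I/c = 116 060 mm³.

S_y ≈ 1.161 × 10⁵ mm³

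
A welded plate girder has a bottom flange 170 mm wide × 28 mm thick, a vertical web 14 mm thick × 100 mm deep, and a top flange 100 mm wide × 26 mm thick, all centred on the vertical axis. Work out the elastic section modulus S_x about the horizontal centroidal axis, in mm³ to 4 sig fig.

S_x ≈ 3.169 × 10⁵ mm³

Decompose the section into non-overlapping parts with the origin at the bottom-left of its bounding rectangle.
Bottom plate: 170 × 28, A = 4 760 mm², y = 14 mm, Ī = 310 987 mm⁴.
Web plate: 14 × 100, A = 1 400 mm², y = 78 mm, Ī = 1 166 667 mm⁴.
Top plate: 100 × 26, A = 2 600 mm², y = 141 mm, Ī = 146 467 mm⁴.
Centroid: ȳ = ΣA·y / ΣA = 61.9224 mm.
Transfer each piece to the horizontal centroidal axis using Ī + A·d² with d = y − 61.9224:
  bottom plate: d = -47.9224 mm → contributes +11 242 584 mm⁴
  web plate: d = 16.0776 mm → contributes +1 528 553 mm⁴
  top plate: d = 79.0776 mm → contributes +16 404 971 mm⁴
Total I = 29 176 107 mm⁴.
Extreme fibre distance c = 92.0776 mm; S = I/c = 316 864 mm³.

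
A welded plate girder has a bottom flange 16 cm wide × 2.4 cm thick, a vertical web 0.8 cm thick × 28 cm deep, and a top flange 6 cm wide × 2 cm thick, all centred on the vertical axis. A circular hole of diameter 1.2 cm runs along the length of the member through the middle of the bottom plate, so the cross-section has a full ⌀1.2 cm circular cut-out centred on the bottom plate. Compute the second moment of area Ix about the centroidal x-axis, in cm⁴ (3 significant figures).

Ix ≈ 1.07 × 10⁴ cm⁴

Decompose the section into non-overlapping parts with the origin at the bottom-left of its bounding rectangle.
Bottom plate: 16 × 2.4, A = 38.4 cm², y = 1.2 cm, Ī = 18.432 cm⁴.
Web plate: 0.8 × 28, A = 22.4 cm², y = 16.4 cm, Ī = 1463.5 cm⁴.
Top plate: 6 × 2, A = 12 cm², y = 31.4 cm, Ī = 4 cm⁴.
Hole (subtracted): ⌀1.2, A = 1.131 cm², y = 1.2 cm, Ī = 0.10179 cm⁴.
Centroid: ȳ = ΣA·y / ΣA = 11.007 cm.
Transfer each piece to the centroidal x-axis using Ī + A·d² with d = y − 11.007:
  bottom plate: d = -9.8073 cm → contributes +3711.9 cm⁴
  web plate: d = 5.3927 cm → contributes +2114.9 cm⁴
  top plate: d = 20.393 cm → contributes +4994.3 cm⁴
  hole: d = -9.8073 cm → contributes −108.88 cm⁴
Total I = 10 712 cm⁴.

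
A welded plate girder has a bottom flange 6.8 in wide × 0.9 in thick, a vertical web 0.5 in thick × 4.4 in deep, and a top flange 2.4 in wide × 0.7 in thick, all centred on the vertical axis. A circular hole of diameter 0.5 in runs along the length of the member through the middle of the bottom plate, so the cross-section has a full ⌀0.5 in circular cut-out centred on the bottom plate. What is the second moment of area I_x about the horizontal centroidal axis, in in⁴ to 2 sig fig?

Decompose the section into non-overlapping parts with the origin at the bottom-left of its bounding rectangle.
Bottom plate: 6.8 × 0.9, A = 6.12 in², y = 0.45 in, Ī = 0.4131 in⁴.
Web plate: 0.5 × 4.4, A = 2.2 in², y = 3.1 in, Ī = 3.549 in⁴.
Top plate: 2.4 × 0.7, A = 1.68 in², y = 5.65 in, Ī = 0.0686 in⁴.
Hole (subtracted): ⌀0.5, A = 0.1963 in², y = 0.45 in, Ī = 0.003068 in⁴.
Centroid: ȳ = ΣA·y / ΣA = 1.936 in.
Transfer each piece to the horizontal centroidal axis using Ī + A·d² with d = y − 1.936:
  bottom plate: d = -1.486 in → contributes +13.92 in⁴
  web plate: d = 1.164 in → contributes +6.531 in⁴
  top plate: d = 3.714 in → contributes +23.25 in⁴
  hole: d = -1.486 in → contributes −0.4365 in⁴
Total I = 43.26 in⁴.

I_x ≈ 43 in⁴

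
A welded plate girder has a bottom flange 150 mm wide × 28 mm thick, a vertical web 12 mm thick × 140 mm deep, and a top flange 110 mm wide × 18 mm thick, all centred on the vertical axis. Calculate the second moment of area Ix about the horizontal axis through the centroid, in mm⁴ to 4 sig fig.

Decompose the section into non-overlapping parts with the origin at the bottom-left of its bounding rectangle.
Bottom plate: 150 × 28, A = 4 200 mm², y = 14 mm, Ī = 274 400 mm⁴.
Web plate: 12 × 140, A = 1 680 mm², y = 98 mm, Ī = 2 744 000 mm⁴.
Top plate: 110 × 18, A = 1 980 mm², y = 177 mm, Ī = 53 460 mm⁴.
Centroid: ȳ = ΣA·y / ΣA = 73.0153 mm.
Transfer each piece to the horizontal axis through the centroid using Ī + A·d² with d = y − 73.0153:
  bottom plate: d = -59.0153 mm → contributes +14 902 167 mm⁴
  web plate: d = 24.9847 mm → contributes +3 792 718 mm⁴
  top plate: d = 103.985 mm → contributes +21 462 853 mm⁴
Total I = 40 157 738 mm⁴.

Ix ≈ 4.016 × 10⁷ mm⁴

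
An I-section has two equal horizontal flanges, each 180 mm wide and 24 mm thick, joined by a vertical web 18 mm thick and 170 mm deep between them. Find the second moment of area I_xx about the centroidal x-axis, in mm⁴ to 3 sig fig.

Split into non-overlapping primitives; take the origin at the lower-left of the bounding box.
Bottom flange: 180 × 24, A = 4 320 mm², y = 12 mm, Ī = 207 360 mm⁴.
Web: 18 × 170, A = 3 060 mm², y = 109 mm, Ī = 7 369 500 mm⁴.
Top flange: 180 × 24, A = 4 320 mm², y = 206 mm, Ī = 207 360 mm⁴.
By symmetry the centroid is at mid-height, ȳ = 109 mm.
Transfer each piece to the centroidal x-axis using Ī + A·d² with d = y − 109:
  bottom flange: d = -97 mm → contributes +40 854 240 mm⁴
  web: d = 0 mm → contributes +7 369 500 mm⁴
  top flange: d = 97 mm → contributes +40 854 240 mm⁴
Total I = 89 077 980 mm⁴.

I_xx ≈ 8.91 × 10⁷ mm⁴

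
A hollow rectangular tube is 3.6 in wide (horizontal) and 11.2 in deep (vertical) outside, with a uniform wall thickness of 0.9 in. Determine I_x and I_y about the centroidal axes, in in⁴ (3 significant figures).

I_x ≈ 297 in⁴, I_y ≈ 39.0 in⁴

Treat the section as a set of non-overlapping primitives; coordinates are from the bounding-box lower-left.
Outer rectangle: 3.6 × 11.2, A = 40.32 in², y = 5.6 in, Ī = 421.48 in⁴.
Inner void (subtracted): 1.8 × 9.4, A = 16.92 in², y = 5.6 in, Ī = 124.59 in⁴.
By symmetry the centroid is at mid-height, ȳ = 5.6 in.
All pieces are centred on the centroidal x-axis, so I = ΣĪ (holes subtracted) = 296.89 in⁴.
Repeating about the centroidal y-axis gives I_y = 38.977 in⁴.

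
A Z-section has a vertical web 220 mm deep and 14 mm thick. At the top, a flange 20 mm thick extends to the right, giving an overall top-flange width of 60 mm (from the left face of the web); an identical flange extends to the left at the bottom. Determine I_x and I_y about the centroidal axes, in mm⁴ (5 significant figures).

Treat the section as a set of non-overlapping primitives; coordinates are from the bounding-box lower-left.
Web: 14 × 220, A = 3 080 mm², y = 110 mm, Ī = 12 422 667 mm⁴.
Top flange (beyond web): 46 × 20, A = 920 mm², y = 210 mm, Ī = 30666.67 mm⁴.
Bottom flange (beyond web): 46 × 20, A = 920 mm², y = 10 mm, Ī = 30666.67 mm⁴.
Centroid: ȳ = ΣA·y / ΣA = 110 mm.
Transfer each piece to the centroidal x-axis using Ī + A·d² with d = y − 110:
  web: d = 0 mm → contributes +12 422 667 mm⁴
  top flange (beyond web): d = 100 mm → contributes +9 230 667 mm⁴
  bottom flange (beyond web): d = -100 mm → contributes +9 230 667 mm⁴
Total I = 30 884 000 mm⁴.
For the y-axis: x̄ = 53 mm.
Repeating about the centroidal y-axis gives I_y = 2 030 760 mm⁴.

I_x ≈ 3.0884 × 10⁷ mm⁴, I_y ≈ 2.0308 × 10⁶ mm⁴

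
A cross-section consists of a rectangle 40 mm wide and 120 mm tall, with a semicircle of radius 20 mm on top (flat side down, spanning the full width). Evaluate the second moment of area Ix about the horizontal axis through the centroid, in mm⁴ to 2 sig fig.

Ix ≈ 8.4 × 10⁶ mm⁴

Break the section into simple shapes (no overlaps), measuring from the bottom-left corner of the bounding box.
Rectangular body: 40 × 120, A = 4 800 mm², y = 60 mm, Ī = 5 760 000 mm⁴.
Semicircular cap: semicircle r = 20, A = 628.3 mm², y = 128.5 mm, Ī = 17 561 mm⁴.
Centroid: ȳ = ΣA·y / ΣA = 67.93 mm.
Transfer each piece to the horizontal axis through the centroid using Ī + A·d² with d = y − 67.93:
  rectangular body: d = -7.927 mm → contributes +6 061 650 mm⁴
  semicircular cap: d = 60.56 mm → contributes +2 321 994 mm⁴
Total I = 8 383 643 mm⁴.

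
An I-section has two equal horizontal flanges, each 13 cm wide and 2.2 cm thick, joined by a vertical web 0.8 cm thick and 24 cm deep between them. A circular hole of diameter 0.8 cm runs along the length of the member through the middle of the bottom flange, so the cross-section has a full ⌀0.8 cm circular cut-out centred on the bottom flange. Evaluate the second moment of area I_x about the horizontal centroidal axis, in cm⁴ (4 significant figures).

I_x ≈ 1.067 × 10⁴ cm⁴

Decompose the section into non-overlapping parts with the origin at the bottom-left of its bounding rectangle.
Bottom flange: 13 × 2.2, A = 28.6 cm², y = 1.1 cm, Ī = 11.5353 cm⁴.
Web: 0.8 × 24, A = 19.2 cm², y = 14.2 cm, Ī = 921.6 cm⁴.
Top flange: 13 × 2.2, A = 28.6 cm², y = 27.3 cm, Ī = 11.5353 cm⁴.
Hole (subtracted): ⌀0.8, A = 0.502655 cm², y = 1.1 cm, Ī = 0.0201062 cm⁴.
Centroid: ȳ = ΣA·y / ΣA = 14.2868 cm.
Transfer each piece to the horizontal centroidal axis using Ī + A·d² with d = y − 14.2868:
  bottom flange: d = -13.1868 cm → contributes +4984.81 cm⁴
  web: d = -0.086759 cm → contributes +921.745 cm⁴
  top flange: d = 13.0132 cm → contributes +4854.79 cm⁴
  hole: d = -13.1868 cm → contributes −87.4271 cm⁴
Total I = 10673.9 cm⁴.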